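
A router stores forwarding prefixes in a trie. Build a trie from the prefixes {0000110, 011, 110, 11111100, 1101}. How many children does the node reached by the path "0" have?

The children of the "0" node are the distinct next characters among strings starting with "0".
Distinct next characters after "0": 0, 1.
That node has 2 child edges.

2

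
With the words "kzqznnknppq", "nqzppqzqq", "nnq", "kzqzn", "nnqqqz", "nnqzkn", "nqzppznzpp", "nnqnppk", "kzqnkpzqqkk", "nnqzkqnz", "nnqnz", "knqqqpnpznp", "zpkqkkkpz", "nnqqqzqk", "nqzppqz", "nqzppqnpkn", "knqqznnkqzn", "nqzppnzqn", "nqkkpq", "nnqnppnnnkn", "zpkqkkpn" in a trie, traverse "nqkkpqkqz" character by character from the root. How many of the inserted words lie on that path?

1

Check each prefix of "nqkkpqkqz" against the stored set — each match is an end-marker on the path.
Prefixes of the query that are stored words: "nqkkpq"
Count: 1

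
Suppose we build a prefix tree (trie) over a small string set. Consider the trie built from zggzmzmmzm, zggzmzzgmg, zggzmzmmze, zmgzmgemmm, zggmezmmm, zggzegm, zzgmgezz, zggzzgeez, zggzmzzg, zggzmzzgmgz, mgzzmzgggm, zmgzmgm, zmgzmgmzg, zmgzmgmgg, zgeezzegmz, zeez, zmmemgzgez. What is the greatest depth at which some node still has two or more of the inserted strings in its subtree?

Equivalently: take the maximum, over all pairs, of their longest common prefix length.
e.g. "zggzmzzgmg" and "zggzmzzgmgz" share the prefix "zggzmzzgmg" of length 10; no pair shares a longer one.
Longest shared-prefix length: 10

10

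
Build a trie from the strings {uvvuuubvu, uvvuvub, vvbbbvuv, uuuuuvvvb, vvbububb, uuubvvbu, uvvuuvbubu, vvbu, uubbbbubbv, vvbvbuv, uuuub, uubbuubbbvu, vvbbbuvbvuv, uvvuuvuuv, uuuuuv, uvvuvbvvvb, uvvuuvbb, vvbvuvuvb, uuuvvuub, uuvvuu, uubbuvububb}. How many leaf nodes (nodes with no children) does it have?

A leaf is a node with no children — equivalently, the end of a word that is not a proper prefix of any other stored word.
Those words: "uubbbbubbv", "uubbuubbbvu", "uubbuvububb", "uuubvvbu", "uuuub", "uuuuuvvvb", "uuuvvuub", "uuvvuu", "uvvuuubvu", "uvvuuvbb", "uvvuuvbubu", "uvvuuvuuv", "uvvuvbvvvb", "uvvuvub", "vvbbbuvbvuv", "vvbbbvuv", "vvbububb", "vvbvbuv", "vvbvuvuvb"
Leaf count: 19

19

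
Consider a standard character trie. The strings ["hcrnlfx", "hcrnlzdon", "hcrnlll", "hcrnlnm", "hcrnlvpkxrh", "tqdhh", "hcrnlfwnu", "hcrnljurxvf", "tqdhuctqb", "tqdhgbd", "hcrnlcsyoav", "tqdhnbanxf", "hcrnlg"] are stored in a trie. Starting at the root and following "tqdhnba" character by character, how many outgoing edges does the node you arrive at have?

1

The children of the "tqdhnba" node are the distinct next characters among strings starting with "tqdhnba".
Distinct next characters after "tqdhnba": n.
That node has 1 child edge.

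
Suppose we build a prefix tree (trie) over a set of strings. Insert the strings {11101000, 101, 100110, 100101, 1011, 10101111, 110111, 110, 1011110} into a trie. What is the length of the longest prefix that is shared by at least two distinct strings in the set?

Look for the deepest trie node that still has at least two words in its subtree.
"100101" and "100110" agree on "1001" (4 characters) before diverging; nothing deeper is shared.
Longest shared-prefix length: 4

4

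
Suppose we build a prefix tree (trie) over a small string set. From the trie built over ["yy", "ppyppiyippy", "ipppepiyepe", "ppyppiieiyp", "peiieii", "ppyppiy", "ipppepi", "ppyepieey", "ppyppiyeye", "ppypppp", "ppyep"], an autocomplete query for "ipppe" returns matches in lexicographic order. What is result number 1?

DFS of the "ipppe" subtree visits, in order: "ipppepi", "ipppepiyepe"
The 1st is ipppepi.

ipppepi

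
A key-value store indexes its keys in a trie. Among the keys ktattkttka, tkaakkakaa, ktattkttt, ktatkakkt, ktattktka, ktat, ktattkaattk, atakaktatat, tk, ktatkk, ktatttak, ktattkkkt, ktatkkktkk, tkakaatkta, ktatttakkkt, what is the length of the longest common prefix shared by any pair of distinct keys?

Look for the deepest trie node that still has at least two words in its subtree.
"ktattkttka" and "ktattkttt" agree on "ktattktt" (8 characters) before diverging; nothing deeper is shared.
Longest shared-prefix length: 8

8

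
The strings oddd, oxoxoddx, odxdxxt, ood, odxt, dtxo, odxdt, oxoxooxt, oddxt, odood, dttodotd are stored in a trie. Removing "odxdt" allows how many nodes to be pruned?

Walk "odxdt" from the leaf back toward the root, removing each node that no remaining word uses.
The suffix "t" (1 node) is used only by "odxdt"; the node for "odxd" still has the child "x", so pruning stops there.
Nodes removed: 1

1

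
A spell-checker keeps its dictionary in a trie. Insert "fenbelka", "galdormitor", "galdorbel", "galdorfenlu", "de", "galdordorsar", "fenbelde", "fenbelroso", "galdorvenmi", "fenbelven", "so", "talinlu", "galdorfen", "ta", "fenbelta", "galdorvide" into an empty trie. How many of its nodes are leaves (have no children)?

14

A leaf is a node with no children — equivalently, the end of a word that is not a proper prefix of any other stored word.
Those words: "de", "fenbelde", "fenbelka", "fenbelroso", "fenbelta", "fenbelven", "galdorbel", "galdordorsar", "galdorfenlu", "galdormitor", "galdorvenmi", "galdorvide", "so", "talinlu"
Leaf count: 14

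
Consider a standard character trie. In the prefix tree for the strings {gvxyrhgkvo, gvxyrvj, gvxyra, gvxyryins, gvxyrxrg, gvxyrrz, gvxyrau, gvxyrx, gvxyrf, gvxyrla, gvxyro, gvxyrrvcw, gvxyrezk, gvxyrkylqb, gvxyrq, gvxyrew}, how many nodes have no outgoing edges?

14

A leaf is a node with no children — equivalently, the end of a word that is not a proper prefix of any other stored word.
Those words: "gvxyrau", "gvxyrew", "gvxyrezk", "gvxyrf", "gvxyrhgkvo", "gvxyrkylqb", "gvxyrla", "gvxyro", "gvxyrq", "gvxyrrvcw", "gvxyrrz", "gvxyrvj", "gvxyrxrg", "gvxyryins"
Leaf count: 14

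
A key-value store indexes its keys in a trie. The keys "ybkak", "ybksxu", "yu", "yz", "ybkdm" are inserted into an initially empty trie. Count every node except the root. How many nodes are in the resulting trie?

Trie structure (* marks end of a word):
(root)
└─ y
   ├─ b
   │  └─ k
   │     ├─ a
   │     │  └─ k *
   │     ├─ d
   │     │  └─ m *
   │     └─ s
   │        └─ x
   │           └─ u *
   ├─ u *
   └─ z *
Counting every labelled node above: 12.

12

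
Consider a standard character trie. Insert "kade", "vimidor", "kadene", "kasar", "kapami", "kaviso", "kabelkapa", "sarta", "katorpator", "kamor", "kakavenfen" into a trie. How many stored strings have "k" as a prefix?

9

Filter for entries beginning with "k":
Words under "k": kabelkapa, kade, kadene, kakavenfen, kamor, kapami, kasar, katorpator, kaviso
Count: 9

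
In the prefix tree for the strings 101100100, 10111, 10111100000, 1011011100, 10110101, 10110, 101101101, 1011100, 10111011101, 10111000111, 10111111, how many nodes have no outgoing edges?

Leaves are exactly the stored words that no other stored word extends.
Those words: "101100100", "10110101", "101101101", "1011011100", "10111000111", "10111011101", "10111100000", "10111111"
Leaf count: 8

8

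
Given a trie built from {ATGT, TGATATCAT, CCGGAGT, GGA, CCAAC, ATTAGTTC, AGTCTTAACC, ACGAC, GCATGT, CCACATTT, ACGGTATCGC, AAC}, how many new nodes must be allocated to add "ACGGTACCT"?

3

The longest prefix of "ACGGTACCT" already in the trie is "ACGGTA" (length 6).
New nodes needed: |"ACGGTACCT"| − 6 = 9 − 6 = 3.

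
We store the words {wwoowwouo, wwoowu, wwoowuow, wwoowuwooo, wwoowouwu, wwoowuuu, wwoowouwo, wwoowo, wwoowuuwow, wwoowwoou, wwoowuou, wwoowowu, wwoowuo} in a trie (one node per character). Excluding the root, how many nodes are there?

31

Insert word by word; a character creates a node only if that edge doesn't already exist:
  "wwoowwouo" → 9 new (w, w, o, o, w, w, o, u, o)
  "wwoowu" → prefix "wwoow" already present; 1 new (u)
  "wwoowuow" → prefix "wwoowu" already present; 2 new (o, w)
  "wwoowuwooo" → prefix "wwoowu" already present; 4 new (w, o, o, o)
  "wwoowouwu" → prefix "wwoow" already present; 4 new (o, u, w, u)
  "wwoowuuu" → prefix "wwoowu" already present; 2 new (u, u)
  "wwoowouwo" → prefix "wwoowouw" already present; 1 new (o)
  "wwoowo" → prefix "wwoowo" already present; 0 new (none)
  "wwoowuuwow" → prefix "wwoowuu" already present; 3 new (w, o, w)
  "wwoowwoou" → prefix "wwoowwo" already present; 2 new (o, u)
  "wwoowuou" → prefix "wwoowuo" already present; 1 new (u)
  "wwoowowu" → prefix "wwoowo" already present; 2 new (w, u)
  "wwoowuo" → prefix "wwoowuo" already present; 0 new (none)
Total nodes = 9 + 1 + 2 + 4 + 4 + 2 + 1 + 0 + 3 + 2 + 1 + 2 + 0 = 31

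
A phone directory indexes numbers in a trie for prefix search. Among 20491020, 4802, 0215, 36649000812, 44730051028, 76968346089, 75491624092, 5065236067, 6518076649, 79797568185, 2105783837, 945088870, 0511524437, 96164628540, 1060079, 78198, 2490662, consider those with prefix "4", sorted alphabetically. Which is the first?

Filter for "4…" and sort: "44730051028", "4802"
The 1st is 44730051028.

44730051028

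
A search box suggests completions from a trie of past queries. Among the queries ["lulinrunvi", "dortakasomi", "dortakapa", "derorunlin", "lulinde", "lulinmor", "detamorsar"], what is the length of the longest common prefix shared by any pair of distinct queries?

7

The deepest shared node is where two words last agree before diverging.
"dortakapa" and "dortakasomi" agree on "dortaka" (7 characters) before diverging; nothing deeper is shared.
Longest shared-prefix length: 7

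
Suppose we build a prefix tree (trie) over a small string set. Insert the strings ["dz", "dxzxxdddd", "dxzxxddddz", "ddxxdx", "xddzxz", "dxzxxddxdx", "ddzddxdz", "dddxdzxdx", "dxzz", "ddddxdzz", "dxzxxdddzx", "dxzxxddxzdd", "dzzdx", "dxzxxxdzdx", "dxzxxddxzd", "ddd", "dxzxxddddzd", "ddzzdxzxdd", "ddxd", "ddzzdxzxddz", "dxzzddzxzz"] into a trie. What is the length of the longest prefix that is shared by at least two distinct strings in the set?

Equivalently: take the maximum, over all pairs, of their longest common prefix length.
e.g. "ddzzdxzxdd" and "ddzzdxzxddz" share the prefix "ddzzdxzxdd" of length 10; no pair shares a longer one.
Longest shared-prefix length: 10

10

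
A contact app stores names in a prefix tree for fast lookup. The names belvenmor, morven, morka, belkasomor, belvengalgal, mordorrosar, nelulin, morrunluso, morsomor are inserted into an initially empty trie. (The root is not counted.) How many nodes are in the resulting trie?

57

For each word, the new-node count is its length minus the longest prefix already in the trie:
  "belvenmor" → 9 new (b, e, l, v, e, n, m, o, r)
  "morven" → 6 new (m, o, r, v, e, n)
  "morka" → prefix "mor" already present; 2 new (k, a)
  "belkasomor" → prefix "bel" already present; 7 new (k, a, s, o, m, o, r)
  "belvengalgal" → prefix "belven" already present; 6 new (g, a, l, g, a, l)
  "mordorrosar" → prefix "mor" already present; 8 new (d, o, r, r, o, s, a, r)
  "nelulin" → 7 new (n, e, l, u, l, i, n)
  "morrunluso" → prefix "mor" already present; 7 new (r, u, n, l, u, s, o)
  "morsomor" → prefix "mor" already present; 5 new (s, o, m, o, r)
Total nodes = 9 + 6 + 2 + 7 + 6 + 8 + 7 + 7 + 5 = 57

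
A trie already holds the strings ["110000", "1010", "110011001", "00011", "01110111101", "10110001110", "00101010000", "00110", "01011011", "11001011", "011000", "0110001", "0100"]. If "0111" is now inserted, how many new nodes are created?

"0111" is already a full path in the trie; only an end-marker is added.
No new nodes are needed: 0.

0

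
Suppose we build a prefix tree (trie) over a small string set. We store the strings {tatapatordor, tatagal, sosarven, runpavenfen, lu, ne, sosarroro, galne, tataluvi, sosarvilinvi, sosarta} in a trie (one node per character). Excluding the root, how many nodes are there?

59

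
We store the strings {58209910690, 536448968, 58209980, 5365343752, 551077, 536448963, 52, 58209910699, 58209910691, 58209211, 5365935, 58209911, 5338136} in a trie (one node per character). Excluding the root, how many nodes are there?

49

Trace insertions, counting only characters that open a new branch:
  "58209910690" → 11 new (5, 8, 2, 0, 9, 9, 1, 0, 6, 9, 0)
  "536448968" → prefix "5" already present; 8 new (3, 6, 4, 4, 8, 9, 6, 8)
  "58209980" → prefix "582099" already present; 2 new (8, 0)
  "5365343752" → prefix "536" already present; 7 new (5, 3, 4, 3, 7, 5, 2)
  "551077" → prefix "5" already present; 5 new (5, 1, 0, 7, 7)
  "536448963" → prefix "53644896" already present; 1 new (3)
  "52" → prefix "5" already present; 1 new (2)
  "58209910699" → prefix "5820991069" already present; 1 new (9)
  "58209910691" → prefix "5820991069" already present; 1 new (1)
  "58209211" → prefix "58209" already present; 3 new (2, 1, 1)
  "5365935" → prefix "5365" already present; 3 new (9, 3, 5)
  "58209911" → prefix "5820991" already present; 1 new (1)
  "5338136" → prefix "53" already present; 5 new (3, 8, 1, 3, 6)
Total nodes = 11 + 8 + 2 + 7 + 5 + 1 + 1 + 1 + 1 + 3 + 3 + 1 + 5 = 49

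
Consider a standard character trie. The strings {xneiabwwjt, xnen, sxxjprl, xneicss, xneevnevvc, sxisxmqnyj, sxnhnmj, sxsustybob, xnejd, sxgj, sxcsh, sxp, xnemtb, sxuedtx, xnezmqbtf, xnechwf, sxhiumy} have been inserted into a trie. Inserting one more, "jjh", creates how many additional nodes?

3

No existing word starts with "j", so every character of "jjh" needs a new node.
3 − 0 = 3 new nodes.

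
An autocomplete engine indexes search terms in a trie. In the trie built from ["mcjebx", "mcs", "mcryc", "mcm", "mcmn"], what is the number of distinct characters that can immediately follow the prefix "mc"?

Follow the path "mc" to its node, then look at its outgoing edges.
Characters that immediately follow "mc" among the stored strings: {j, m, r, s}.
That node has 4 child edges.

4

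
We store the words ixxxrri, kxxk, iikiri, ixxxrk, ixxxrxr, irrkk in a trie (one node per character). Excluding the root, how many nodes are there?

23

Insert word by word; a character creates a node only if that edge doesn't already exist:
  "ixxxrri" → 7 new (i, x, x, x, r, r, i)
  "kxxk" → 4 new (k, x, x, k)
  "iikiri" → prefix "i" already present; 5 new (i, k, i, r, i)
  "ixxxrk" → prefix "ixxxr" already present; 1 new (k)
  "ixxxrxr" → prefix "ixxxr" already present; 2 new (x, r)
  "irrkk" → prefix "i" already present; 4 new (r, r, k, k)
Total nodes = 7 + 4 + 5 + 1 + 2 + 4 = 23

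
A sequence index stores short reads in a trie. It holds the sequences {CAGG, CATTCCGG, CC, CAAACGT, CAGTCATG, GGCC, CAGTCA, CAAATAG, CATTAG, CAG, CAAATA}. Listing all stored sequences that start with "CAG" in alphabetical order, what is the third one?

Words with prefix "CAG", in lexicographic order: "CAG", "CAGG", "CAGTCA", "CAGTCATG"
The 3rd is CAGTCA.

CAGTCA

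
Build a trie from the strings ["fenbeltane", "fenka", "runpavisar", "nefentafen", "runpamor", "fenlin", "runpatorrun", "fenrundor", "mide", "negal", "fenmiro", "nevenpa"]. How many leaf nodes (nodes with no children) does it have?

Leaves are exactly the stored words that no other stored word extends.
Those words: "fenbeltane", "fenka", "fenlin", "fenmiro", "fenrundor", "mide", "nefentafen", "negal", "nevenpa", "runpamor", "runpatorrun", "runpavisar"
Leaf count: 12

12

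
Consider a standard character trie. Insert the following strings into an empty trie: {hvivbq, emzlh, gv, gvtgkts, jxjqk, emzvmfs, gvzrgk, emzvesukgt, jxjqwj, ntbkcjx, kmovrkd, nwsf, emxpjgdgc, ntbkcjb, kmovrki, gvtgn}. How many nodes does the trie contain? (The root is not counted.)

Count nodes per top-level branch (shared prefixes stored once):
  'e'-branch (emxpjgdgc, emzlh, emzvesukgt, emzvmfs): 22 nodes
  'g'-branch (gv, gvtgkts, gvtgn, gvzrgk): 12 nodes
  'h'-branch (hvivbq): 6 nodes
  'j'-branch (jxjqk, jxjqwj): 7 nodes
  'k'-branch (kmovrkd, kmovrki): 8 nodes
  'n'-branch (ntbkcjb, ntbkcjx, nwsf): 11 nodes
Sum: 66

66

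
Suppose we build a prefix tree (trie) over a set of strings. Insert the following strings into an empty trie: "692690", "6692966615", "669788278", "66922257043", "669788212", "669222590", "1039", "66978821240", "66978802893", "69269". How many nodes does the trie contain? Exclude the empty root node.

43

For each word, the new-node count is its length minus the longest prefix already in the trie:
  "692690" → 6 new (6, 9, 2, 6, 9, 0)
  "6692966615" → prefix "6" already present; 9 new (6, 9, 2, 9, 6, 6, 6, 1, 5)
  "669788278" → prefix "669" already present; 6 new (7, 8, 8, 2, 7, 8)
  "66922257043" → prefix "6692" already present; 7 new (2, 2, 5, 7, 0, 4, 3)
  "669788212" → prefix "6697882" already present; 2 new (1, 2)
  "669222590" → prefix "6692225" already present; 2 new (9, 0)
  "1039" → 4 new (1, 0, 3, 9)
  "66978821240" → prefix "669788212" already present; 2 new (4, 0)
  "66978802893" → prefix "669788" already present; 5 new (0, 2, 8, 9, 3)
  "69269" → prefix "69269" already present; 0 new (none)
Total nodes = 6 + 9 + 6 + 7 + 2 + 2 + 4 + 2 + 5 + 0 = 43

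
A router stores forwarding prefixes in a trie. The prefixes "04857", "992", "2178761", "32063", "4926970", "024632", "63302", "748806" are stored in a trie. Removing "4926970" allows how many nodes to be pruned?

7

After clearing the end-marker at "4926970", prune upward until reaching a node still needed by another word.
No other word shares any prefix with "4926970", so all 7 of its nodes go.
Nodes removed: 7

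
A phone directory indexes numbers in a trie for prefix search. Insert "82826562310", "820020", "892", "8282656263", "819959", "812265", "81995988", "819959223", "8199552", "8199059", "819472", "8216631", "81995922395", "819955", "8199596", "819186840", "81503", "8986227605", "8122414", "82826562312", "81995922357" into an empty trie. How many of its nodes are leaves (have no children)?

18

Leaves are exactly the stored words that no other stored word extends.
Those words: "8122414", "812265", "81503", "819186840", "819472", "8199059", "8199552", "81995922357", "81995922395", "8199596", "81995988", "820020", "8216631", "82826562310", "82826562312", "8282656263", "892", "8986227605"
Leaf count: 18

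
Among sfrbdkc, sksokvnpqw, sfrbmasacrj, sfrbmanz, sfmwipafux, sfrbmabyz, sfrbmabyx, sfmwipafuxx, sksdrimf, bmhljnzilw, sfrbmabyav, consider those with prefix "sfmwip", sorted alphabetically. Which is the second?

Words with prefix "sfmwip", in lexicographic order: "sfmwipafux", "sfmwipafuxx"
The 2nd is sfmwipafuxx.

sfmwipafuxx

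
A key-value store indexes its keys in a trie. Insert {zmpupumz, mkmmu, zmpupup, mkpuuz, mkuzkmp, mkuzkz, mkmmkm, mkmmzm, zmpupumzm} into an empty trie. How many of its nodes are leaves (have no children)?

8

Leaves are exactly the stored words that no other stored word extends.
Those words: "mkmmkm", "mkmmu", "mkmmzm", "mkpuuz", "mkuzkmp", "mkuzkz", "zmpupumzm", "zmpupup"
Leaf count: 8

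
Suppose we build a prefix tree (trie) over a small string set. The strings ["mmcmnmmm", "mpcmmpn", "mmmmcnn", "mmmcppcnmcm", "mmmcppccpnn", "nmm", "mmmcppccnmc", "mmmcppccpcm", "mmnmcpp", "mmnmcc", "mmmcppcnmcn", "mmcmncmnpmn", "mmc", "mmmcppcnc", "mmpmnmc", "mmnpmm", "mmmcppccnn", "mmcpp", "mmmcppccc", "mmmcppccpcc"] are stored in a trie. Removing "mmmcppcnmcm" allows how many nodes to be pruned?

1

A node on "mmmcppcnmcm"'s path can go only if nothing else ends at it or branches off below it.
The suffix "m" (1 node) is used only by "mmmcppcnmcm"; the node for "mmmcppcnmc" still has the child "n", so pruning stops there.
Nodes removed: 1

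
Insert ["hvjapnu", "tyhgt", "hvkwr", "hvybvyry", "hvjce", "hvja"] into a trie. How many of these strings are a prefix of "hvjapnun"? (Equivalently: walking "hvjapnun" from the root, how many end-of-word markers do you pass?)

2

Walk "hvjapnun" from the root; an end-of-word marker is hit whenever a stored word is a prefix of "hvjapnun".
Prefixes of the query that are stored words: "hvja", "hvjapnu"
Count: 2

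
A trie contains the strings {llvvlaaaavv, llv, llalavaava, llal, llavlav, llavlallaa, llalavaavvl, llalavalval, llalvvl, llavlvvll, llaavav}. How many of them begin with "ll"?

11

Filter for entries beginning with "ll":
Matches: "llaavav", "llal", "llalavaava", "llalavaavvl", "llalavalval", "llalvvl", "llavlallaa", "llavlav", "llavlvvll", "llv", "llvvlaaaavv"
Count: 11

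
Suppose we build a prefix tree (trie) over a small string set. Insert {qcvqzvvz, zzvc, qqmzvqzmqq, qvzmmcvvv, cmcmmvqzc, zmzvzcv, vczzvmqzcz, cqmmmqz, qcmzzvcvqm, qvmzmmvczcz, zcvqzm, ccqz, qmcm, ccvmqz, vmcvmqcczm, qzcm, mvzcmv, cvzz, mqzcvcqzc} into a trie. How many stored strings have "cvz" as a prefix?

1

Traverse to the node for "cvz", then collect every word in that subtree.
Matches: "cvzz"
Count: 1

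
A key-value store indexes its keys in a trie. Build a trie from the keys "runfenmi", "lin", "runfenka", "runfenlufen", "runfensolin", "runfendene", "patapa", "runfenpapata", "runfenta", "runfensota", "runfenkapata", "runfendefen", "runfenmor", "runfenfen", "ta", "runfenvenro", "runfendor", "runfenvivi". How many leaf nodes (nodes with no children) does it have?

A leaf is a node with no children — equivalently, the end of a word that is not a proper prefix of any other stored word.
Those words: "lin", "patapa", "runfendefen", "runfendene", "runfendor", "runfenfen", "runfenkapata", "runfenlufen", "runfenmi", "runfenmor", "runfenpapata", "runfensolin", "runfensota", "runfenta", "runfenvenro", "runfenvivi", "ta"
Leaf count: 17

17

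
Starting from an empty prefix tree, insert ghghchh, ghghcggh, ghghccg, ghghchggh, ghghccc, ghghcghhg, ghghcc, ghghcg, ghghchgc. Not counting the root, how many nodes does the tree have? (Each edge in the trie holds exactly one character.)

20

Trie structure (* marks end of a word):
(root)
└─ g
   └─ h
      └─ g
         └─ h
            └─ c
               ├─ c *
               │  ├─ c *
               │  └─ g *
               ├─ g *
               │  ├─ g
               │  │  └─ h *
               │  └─ h
               │     └─ h
               │        └─ g *
               └─ h
                  ├─ g
                  │  ├─ c *
                  │  └─ g
                  │     └─ h *
                  └─ h *
Counting every labelled node above: 20.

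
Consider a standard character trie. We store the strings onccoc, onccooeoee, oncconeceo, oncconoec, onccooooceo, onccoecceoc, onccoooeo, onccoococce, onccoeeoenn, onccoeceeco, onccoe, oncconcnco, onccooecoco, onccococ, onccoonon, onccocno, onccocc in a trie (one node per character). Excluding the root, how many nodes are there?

62

Trace insertions, counting only characters that open a new branch:
  "onccoc" → 6 new (o, n, c, c, o, c)
  "onccooeoee" → prefix "oncco" already present; 5 new (o, e, o, e, e)
  "oncconeceo" → prefix "oncco" already present; 5 new (n, e, c, e, o)
  "oncconoec" → prefix "onccon" already present; 3 new (o, e, c)
  "onccooooceo" → prefix "onccoo" already present; 5 new (o, o, c, e, o)
  "onccoecceoc" → prefix "oncco" already present; 6 new (e, c, c, e, o, c)
  "onccoooeo" → prefix "onccooo" already present; 2 new (e, o)
  "onccoococce" → prefix "onccoo" already present; 5 new (c, o, c, c, e)
  "onccoeeoenn" → prefix "onccoe" already present; 5 new (e, o, e, n, n)
  "onccoeceeco" → prefix "onccoec" already present; 4 new (e, e, c, o)
  "onccoe" → prefix "onccoe" already present; 0 new (none)
  "oncconcnco" → prefix "onccon" already present; 4 new (c, n, c, o)
  "onccooecoco" → prefix "onccooe" already present; 4 new (c, o, c, o)
  "onccococ" → prefix "onccoc" already present; 2 new (o, c)
  "onccoonon" → prefix "onccoo" already present; 3 new (n, o, n)
  "onccocno" → prefix "onccoc" already present; 2 new (n, o)
  "onccocc" → prefix "onccoc" already present; 1 new (c)
Total nodes = 6 + 5 + 5 + 3 + 5 + 6 + 2 + 5 + 5 + 4 + 0 + 4 + 4 + 2 + 3 + 2 + 1 = 62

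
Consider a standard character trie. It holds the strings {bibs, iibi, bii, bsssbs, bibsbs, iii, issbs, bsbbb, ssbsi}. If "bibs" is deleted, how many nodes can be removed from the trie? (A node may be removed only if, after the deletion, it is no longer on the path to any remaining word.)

A node on "bibs"'s path can go only if nothing else ends at it or branches off below it.
Every node on "bibs" is still needed (e.g. by "bibsbs"), so nothing is freed.
Nodes removed: 0

0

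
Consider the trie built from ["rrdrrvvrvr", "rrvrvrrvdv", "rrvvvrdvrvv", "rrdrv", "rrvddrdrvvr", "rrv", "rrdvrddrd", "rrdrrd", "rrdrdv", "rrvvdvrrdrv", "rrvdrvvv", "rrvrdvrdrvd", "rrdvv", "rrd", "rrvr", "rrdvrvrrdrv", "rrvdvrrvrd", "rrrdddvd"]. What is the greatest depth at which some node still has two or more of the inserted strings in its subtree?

5

Look for the deepest trie node that still has at least two words in its subtree.
"rrdrrd" and "rrdrrvvrvr" agree on "rrdrr" (5 characters) before diverging; nothing deeper is shared.
Longest shared-prefix length: 5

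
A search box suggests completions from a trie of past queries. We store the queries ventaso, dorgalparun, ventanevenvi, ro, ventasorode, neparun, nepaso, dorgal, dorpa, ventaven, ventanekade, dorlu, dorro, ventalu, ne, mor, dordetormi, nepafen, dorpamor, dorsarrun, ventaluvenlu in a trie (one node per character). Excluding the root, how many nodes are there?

82

Count nodes per top-level branch (shared prefixes stored once):
  'd'-branch (dordetormi, dorgal, dorgalparun, dorlu, dorpa, dorpamor, dorro, dorsarrun): 33 nodes
  'm'-branch (mor): 3 nodes
  'n'-branch (ne, nepafen, neparun, nepaso): 12 nodes
  'r'-branch (ro): 2 nodes
  'v'-branch (ventalu, ventaluvenlu, ventanekade, ventanevenvi, ventaso, ventasorode, ventaven): 32 nodes
Sum: 82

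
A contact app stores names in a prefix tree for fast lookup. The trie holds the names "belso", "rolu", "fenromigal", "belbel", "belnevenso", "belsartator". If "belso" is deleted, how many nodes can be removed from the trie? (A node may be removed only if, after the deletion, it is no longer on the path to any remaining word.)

A node on "belso"'s path can go only if nothing else ends at it or branches off below it.
The suffix "o" (1 node) is used only by "belso"; the node for "bels" still has the child "a", so pruning stops there.
Nodes removed: 1

1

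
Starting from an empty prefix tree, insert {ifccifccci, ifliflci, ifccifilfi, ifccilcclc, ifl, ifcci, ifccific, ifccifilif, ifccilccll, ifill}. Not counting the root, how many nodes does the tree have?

Count nodes per top-level branch (shared prefixes stored once):
  'i'-branch (ifcci, ifccifccci, ifccific, ifccifilfi, ifccifilif, ifccilcclc, ifccilccll, ifill, ifl, ifliflci): 32 nodes
Sum: 32

32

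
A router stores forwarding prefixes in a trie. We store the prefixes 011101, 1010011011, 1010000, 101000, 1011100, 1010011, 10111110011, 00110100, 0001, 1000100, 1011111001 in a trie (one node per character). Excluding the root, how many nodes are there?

Insert word by word; a character creates a node only if that edge doesn't already exist:
  "011101" → 6 new (0, 1, 1, 1, 0, 1)
  "1010011011" → 10 new (1, 0, 1, 0, 0, 1, 1, 0, 1, 1)
  "1010000" → prefix "10100" already present; 2 new (0, 0)
  "101000" → prefix "101000" already present; 0 new (none)
  "1011100" → prefix "101" already present; 4 new (1, 1, 0, 0)
  "1010011" → prefix "1010011" already present; 0 new (none)
  "10111110011" → prefix "10111" already present; 6 new (1, 1, 0, 0, 1, 1)
  "00110100" → prefix "0" already present; 7 new (0, 1, 1, 0, 1, 0, 0)
  "0001" → prefix "00" already present; 2 new (0, 1)
  "1000100" → prefix "10" already present; 5 new (0, 0, 1, 0, 0)
  "1011111001" → prefix "1011111001" already present; 0 new (none)
Total nodes = 6 + 10 + 2 + 0 + 4 + 0 + 6 + 7 + 2 + 5 + 0 = 42

42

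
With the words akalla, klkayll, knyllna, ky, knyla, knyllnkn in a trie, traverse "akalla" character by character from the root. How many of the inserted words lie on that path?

Walk "akalla" from the root; an end-of-word marker is hit whenever a stored word is a prefix of "akalla".
Prefixes of the query that are stored words: "akalla"
Count: 1

1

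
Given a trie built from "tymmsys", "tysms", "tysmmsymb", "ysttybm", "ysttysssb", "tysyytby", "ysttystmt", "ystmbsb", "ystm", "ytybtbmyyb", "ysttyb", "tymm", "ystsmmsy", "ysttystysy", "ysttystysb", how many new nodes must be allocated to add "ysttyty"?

"ystty" is already a path in the trie; the remaining "ty" must be added.
So 7 − 5 = 2 new nodes.

2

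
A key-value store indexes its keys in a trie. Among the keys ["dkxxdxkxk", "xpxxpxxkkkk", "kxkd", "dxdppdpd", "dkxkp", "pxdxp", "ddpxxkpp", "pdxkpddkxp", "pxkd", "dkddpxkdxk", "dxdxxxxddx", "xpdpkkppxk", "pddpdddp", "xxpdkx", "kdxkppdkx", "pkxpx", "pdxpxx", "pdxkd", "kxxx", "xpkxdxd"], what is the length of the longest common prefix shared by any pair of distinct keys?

4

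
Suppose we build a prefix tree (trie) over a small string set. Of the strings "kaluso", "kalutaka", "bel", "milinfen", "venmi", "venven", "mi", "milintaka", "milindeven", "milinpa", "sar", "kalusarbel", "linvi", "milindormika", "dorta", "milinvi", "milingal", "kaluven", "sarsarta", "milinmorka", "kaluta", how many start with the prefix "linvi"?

1

Traverse to the node for "linvi", then collect every word in that subtree.
Matches: "linvi"
Count: 1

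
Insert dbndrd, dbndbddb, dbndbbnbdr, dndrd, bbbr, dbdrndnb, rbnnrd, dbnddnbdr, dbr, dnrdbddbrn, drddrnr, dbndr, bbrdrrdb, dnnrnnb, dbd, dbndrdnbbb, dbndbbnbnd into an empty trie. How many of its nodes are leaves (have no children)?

A leaf is a node with no children — equivalently, the end of a word that is not a proper prefix of any other stored word.
Those words: "bbbr", "bbrdrrdb", "dbdrndnb", "dbndbbnbdr", "dbndbbnbnd", "dbndbddb", "dbnddnbdr", "dbndrdnbbb", "dbr", "dndrd", "dnnrnnb", "dnrdbddbrn", "drddrnr", "rbnnrd"
Leaf count: 14

14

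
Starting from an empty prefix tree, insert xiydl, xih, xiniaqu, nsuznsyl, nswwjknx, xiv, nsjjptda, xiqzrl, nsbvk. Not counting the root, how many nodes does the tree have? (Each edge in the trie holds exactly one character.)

39

Count nodes per top-level branch (shared prefixes stored once):
  'n'-branch (nsbvk, nsjjptda, nsuznsyl, nswwjknx): 23 nodes
  'x'-branch (xih, xiniaqu, xiqzrl, xiv, xiydl): 16 nodes
Sum: 39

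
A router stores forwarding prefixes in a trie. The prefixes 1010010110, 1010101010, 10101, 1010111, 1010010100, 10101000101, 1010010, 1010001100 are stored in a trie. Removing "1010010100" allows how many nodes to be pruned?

2

After clearing the end-marker at "1010010100", prune upward until reaching a node still needed by another word.
The suffix "00" (2 nodes) is used only by "1010010100"; the node for "10100101" still has the child "1", so pruning stops there.
Nodes removed: 2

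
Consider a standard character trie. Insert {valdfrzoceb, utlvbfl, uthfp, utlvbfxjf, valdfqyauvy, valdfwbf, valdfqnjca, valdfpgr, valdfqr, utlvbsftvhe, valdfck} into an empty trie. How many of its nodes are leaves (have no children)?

A leaf is a node with no children — equivalently, the end of a word that is not a proper prefix of any other stored word.
Those words: "uthfp", "utlvbfl", "utlvbfxjf", "utlvbsftvhe", "valdfck", "valdfpgr", "valdfqnjca", "valdfqr", "valdfqyauvy", "valdfrzoceb", "valdfwbf"
Leaf count: 11

11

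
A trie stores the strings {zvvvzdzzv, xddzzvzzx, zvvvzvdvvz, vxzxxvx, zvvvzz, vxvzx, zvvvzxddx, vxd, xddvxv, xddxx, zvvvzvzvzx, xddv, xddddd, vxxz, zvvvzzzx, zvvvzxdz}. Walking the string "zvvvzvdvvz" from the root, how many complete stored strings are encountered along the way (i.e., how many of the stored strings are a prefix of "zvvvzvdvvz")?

Traverse "zvvvzvdvvz" character by character; count nodes along the way that are marked as word ends.
Prefixes of the query that are stored words: "zvvvzvdvvz"
Count: 1

1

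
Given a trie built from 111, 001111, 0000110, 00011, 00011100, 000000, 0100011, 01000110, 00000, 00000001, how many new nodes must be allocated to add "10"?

1

Walking "10" from the root, the first 1 characters ("1") follow existing edges; "0" is the first miss.
New nodes needed: |"10"| − 1 = 2 − 1 = 1.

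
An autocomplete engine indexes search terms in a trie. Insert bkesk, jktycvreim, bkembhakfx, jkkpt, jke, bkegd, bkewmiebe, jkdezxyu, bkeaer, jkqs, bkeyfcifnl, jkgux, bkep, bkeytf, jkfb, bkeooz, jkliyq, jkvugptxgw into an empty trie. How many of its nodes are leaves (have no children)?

Leaves are exactly the stored words that no other stored word extends.
Those words: "bkeaer", "bkegd", "bkembhakfx", "bkeooz", "bkep", "bkesk", "bkewmiebe", "bkeyfcifnl", "bkeytf", "jkdezxyu", "jke", "jkfb", "jkgux", "jkkpt", "jkliyq", "jkqs", "jktycvreim", "jkvugptxgw"
Leaf count: 18

18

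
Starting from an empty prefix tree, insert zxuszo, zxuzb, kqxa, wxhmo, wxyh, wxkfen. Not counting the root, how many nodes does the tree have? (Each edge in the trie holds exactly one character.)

Count nodes per top-level branch (shared prefixes stored once):
  'k'-branch (kqxa): 4 nodes
  'w'-branch (wxhmo, wxkfen, wxyh): 11 nodes
  'z'-branch (zxuszo, zxuzb): 8 nodes
Sum: 23

23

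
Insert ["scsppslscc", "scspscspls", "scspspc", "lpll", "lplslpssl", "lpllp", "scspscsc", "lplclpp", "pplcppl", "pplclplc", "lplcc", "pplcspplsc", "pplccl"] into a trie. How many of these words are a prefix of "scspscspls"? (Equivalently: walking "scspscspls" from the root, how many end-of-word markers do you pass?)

1

Check each prefix of "scspscspls" against the stored set — each match is an end-marker on the path.
Prefixes of the query that are stored words: "scspscspls"
Count: 1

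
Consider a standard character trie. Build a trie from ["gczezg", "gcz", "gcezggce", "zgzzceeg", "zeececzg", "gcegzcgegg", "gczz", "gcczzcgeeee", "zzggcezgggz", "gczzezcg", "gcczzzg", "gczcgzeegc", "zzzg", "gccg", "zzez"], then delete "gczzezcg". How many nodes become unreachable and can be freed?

4

A node on "gczzezcg"'s path can go only if nothing else ends at it or branches off below it.
The suffix "ezcg" (4 nodes) is used only by "gczzezcg"; "gczz" is itself a stored word, so pruning stops there.
Nodes removed: 4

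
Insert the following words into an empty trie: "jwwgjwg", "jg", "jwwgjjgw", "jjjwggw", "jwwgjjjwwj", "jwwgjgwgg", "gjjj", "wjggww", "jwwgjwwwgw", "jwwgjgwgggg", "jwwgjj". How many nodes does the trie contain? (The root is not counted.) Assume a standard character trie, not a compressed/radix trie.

Count nodes per top-level branch (shared prefixes stored once):
  'g'-branch (gjjj): 4 nodes
  'j'-branch (jg, jjjwggw, jwwgjgwgg, jwwgjgwgggg, jwwgjj, jwwgjjgw, jwwgjjjwwj, jwwgjwg, jwwgjwwwgw): 31 nodes
  'w'-branch (wjggww): 6 nodes
Sum: 41

41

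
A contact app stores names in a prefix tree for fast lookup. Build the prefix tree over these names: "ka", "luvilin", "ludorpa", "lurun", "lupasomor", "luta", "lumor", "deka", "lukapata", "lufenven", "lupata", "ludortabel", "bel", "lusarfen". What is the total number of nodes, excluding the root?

61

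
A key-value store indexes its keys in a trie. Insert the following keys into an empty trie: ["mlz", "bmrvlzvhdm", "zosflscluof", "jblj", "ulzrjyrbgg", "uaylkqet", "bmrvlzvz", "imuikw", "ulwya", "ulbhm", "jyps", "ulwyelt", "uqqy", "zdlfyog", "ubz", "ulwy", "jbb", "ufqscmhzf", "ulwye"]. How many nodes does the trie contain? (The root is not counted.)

84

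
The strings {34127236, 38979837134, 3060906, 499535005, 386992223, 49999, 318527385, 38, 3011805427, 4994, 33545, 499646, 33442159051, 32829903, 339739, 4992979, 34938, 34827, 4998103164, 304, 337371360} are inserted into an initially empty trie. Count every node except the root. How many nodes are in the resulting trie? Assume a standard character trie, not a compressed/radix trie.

For each word, the new-node count is its length minus the longest prefix already in the trie:
  "34127236" → 8 new (3, 4, 1, 2, 7, 2, 3, 6)
  "38979837134" → prefix "3" already present; 10 new (8, 9, 7, 9, 8, 3, 7, 1, 3, 4)
  "3060906" → prefix "3" already present; 6 new (0, 6, 0, 9, 0, 6)
  "499535005" → 9 new (4, 9, 9, 5, 3, 5, 0, 0, 5)
  "386992223" → prefix "38" already present; 7 new (6, 9, 9, 2, 2, 2, 3)
  "49999" → prefix "499" already present; 2 new (9, 9)
  "318527385" → prefix "3" already present; 8 new (1, 8, 5, 2, 7, 3, 8, 5)
  "38" → prefix "38" already present; 0 new (none)
  "3011805427" → prefix "30" already present; 8 new (1, 1, 8, 0, 5, 4, 2, 7)
  "4994" → prefix "499" already present; 1 new (4)
  "33545" → prefix "3" already present; 4 new (3, 5, 4, 5)
  "499646" → prefix "499" already present; 3 new (6, 4, 6)
  "33442159051" → prefix "33" already present; 9 new (4, 4, 2, 1, 5, 9, 0, 5, 1)
  "32829903" → prefix "3" already present; 7 new (2, 8, 2, 9, 9, 0, 3)
  "339739" → prefix "33" already present; 4 new (9, 7, 3, 9)
  "4992979" → prefix "499" already present; 4 new (2, 9, 7, 9)
  "34938" → prefix "34" already present; 3 new (9, 3, 8)
  "34827" → prefix "34" already present; 3 new (8, 2, 7)
  "4998103164" → prefix "499" already present; 7 new (8, 1, 0, 3, 1, 6, 4)
  "304" → prefix "30" already present; 1 new (4)
  "337371360" → prefix "33" already present; 7 new (7, 3, 7, 1, 3, 6, 0)
Total nodes = 8 + 10 + 6 + 9 + 7 + 2 + 8 + 0 + 8 + 1 + 4 + 3 + 9 + 7 + 4 + 4 + 3 + 3 + 7 + 1 + 7 = 111

111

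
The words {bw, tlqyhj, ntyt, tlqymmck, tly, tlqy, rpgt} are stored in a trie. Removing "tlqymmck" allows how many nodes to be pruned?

A node on "tlqymmck"'s path can go only if nothing else ends at it or branches off below it.
The suffix "mmck" (4 nodes) is used only by "tlqymmck"; the node for "tlqy" still has the child "h", so pruning stops there.
Nodes removed: 4

4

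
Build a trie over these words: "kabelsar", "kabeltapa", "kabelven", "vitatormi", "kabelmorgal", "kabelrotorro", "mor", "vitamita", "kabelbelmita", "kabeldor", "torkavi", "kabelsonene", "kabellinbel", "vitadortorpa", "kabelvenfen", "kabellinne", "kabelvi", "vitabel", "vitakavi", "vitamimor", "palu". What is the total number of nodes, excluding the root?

Insert word by word; a character creates a node only if that edge doesn't already exist:
  "kabelsar" → 8 new (k, a, b, e, l, s, a, r)
  "kabeltapa" → prefix "kabel" already present; 4 new (t, a, p, a)
  "kabelven" → prefix "kabel" already present; 3 new (v, e, n)
  "vitatormi" → 9 new (v, i, t, a, t, o, r, m, i)
  "kabelmorgal" → prefix "kabel" already present; 6 new (m, o, r, g, a, l)
  "kabelrotorro" → prefix "kabel" already present; 7 new (r, o, t, o, r, r, o)
  "mor" → 3 new (m, o, r)
  "vitamita" → prefix "vita" already present; 4 new (m, i, t, a)
  "kabelbelmita" → prefix "kabel" already present; 7 new (b, e, l, m, i, t, a)
  "kabeldor" → prefix "kabel" already present; 3 new (d, o, r)
  "torkavi" → 7 new (t, o, r, k, a, v, i)
  "kabelsonene" → prefix "kabels" already present; 5 new (o, n, e, n, e)
  "kabellinbel" → prefix "kabel" already present; 6 new (l, i, n, b, e, l)
  "vitadortorpa" → prefix "vita" already present; 8 new (d, o, r, t, o, r, p, a)
  "kabelvenfen" → prefix "kabelven" already present; 3 new (f, e, n)
  "kabellinne" → prefix "kabellin" already present; 2 new (n, e)
  "kabelvi" → prefix "kabelv" already present; 1 new (i)
  "vitabel" → prefix "vita" already present; 3 new (b, e, l)
  "vitakavi" → prefix "vita" already present; 4 new (k, a, v, i)
  "vitamimor" → prefix "vitami" already present; 3 new (m, o, r)
  "palu" → 4 new (p, a, l, u)
Total nodes = 8 + 4 + 3 + 9 + 6 + 7 + 3 + 4 + 7 + 3 + 7 + 5 + 6 + 8 + 3 + 2 + 1 + 3 + 4 + 3 + 4 = 100

100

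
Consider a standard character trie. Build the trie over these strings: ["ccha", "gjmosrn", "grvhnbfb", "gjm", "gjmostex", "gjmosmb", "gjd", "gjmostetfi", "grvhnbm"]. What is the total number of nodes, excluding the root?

Insert word by word; a character creates a node only if that edge doesn't already exist:
  "ccha" → 4 new (c, c, h, a)
  "gjmosrn" → 7 new (g, j, m, o, s, r, n)
  "grvhnbfb" → prefix "g" already present; 7 new (r, v, h, n, b, f, b)
  "gjm" → prefix "gjm" already present; 0 new (none)
  "gjmostex" → prefix "gjmos" already present; 3 new (t, e, x)
  "gjmosmb" → prefix "gjmos" already present; 2 new (m, b)
  "gjd" → prefix "gj" already present; 1 new (d)
  "gjmostetfi" → prefix "gjmoste" already present; 3 new (t, f, i)
  "grvhnbm" → prefix "grvhnb" already present; 1 new (m)
Total nodes = 4 + 7 + 7 + 0 + 3 + 2 + 1 + 3 + 1 = 28

28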